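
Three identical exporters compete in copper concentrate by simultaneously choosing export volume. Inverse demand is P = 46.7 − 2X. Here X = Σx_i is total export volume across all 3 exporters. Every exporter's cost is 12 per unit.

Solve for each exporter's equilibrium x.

4.3375

A representative exporter's profit is π_i = x_i(46.7 − 2X) − 12x_i, with X = x_i + Σ_{j≠i} x_j.
First-order condition: 34.7 − 4x_i − 2Σ_{j≠i} x_j = 0.
With identical exporters, set every x_j = x: then 34.7 − 4x − 4x = 0, i.e. x = 34.7/8 = 4.3375.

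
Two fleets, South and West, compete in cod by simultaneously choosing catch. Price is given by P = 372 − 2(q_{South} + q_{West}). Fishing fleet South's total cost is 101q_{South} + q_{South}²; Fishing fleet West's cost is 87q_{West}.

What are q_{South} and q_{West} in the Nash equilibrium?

Fishing fleet South's profit: π = q_{South}(372 − 2(q_{South} + q_{West})) − 101q_{South} − q_{South}².
∂π/∂q_{South} = 271 − 6q_{South} − 2q_{West} = 0, so q_{South} = 271/6 − (1/3)q_{West}.
For West: ∂π/∂q_{West} = 285 − 4q_{West} − 2q_{South} = 0 ⇒ q_{West} = 71.25 − 0.5q_{South}.
Plugging q_{West} into South's best response: q_{South} = 271/6 − (1/3)(71.25 − 0.5q_{South}) ⇒ (5/6)q_{South} = 257/12, so q_{South} = 25.7.
Then q_{West} = 71.25 − 0.5·25.7 = 58.4.

25.7, 58.4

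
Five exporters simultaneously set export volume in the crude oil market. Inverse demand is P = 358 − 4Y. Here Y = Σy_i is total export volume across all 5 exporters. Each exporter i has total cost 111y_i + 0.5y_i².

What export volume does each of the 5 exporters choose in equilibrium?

A representative exporter's profit is π_i = y_i(358 − 4Y) − 111y_i − 0.5y_i², with Y = y_i + Σ_{j≠i} y_j.
First-order condition: 247 − 9y_i − 4Σ_{j≠i} y_j = 0.
In a symmetric equilibrium every exporter chooses the same y, so Σ_{j≠i} y_j = 4y. The condition becomes 247 − 25y = 0, giving y = 247/25 = 9.88.

9.88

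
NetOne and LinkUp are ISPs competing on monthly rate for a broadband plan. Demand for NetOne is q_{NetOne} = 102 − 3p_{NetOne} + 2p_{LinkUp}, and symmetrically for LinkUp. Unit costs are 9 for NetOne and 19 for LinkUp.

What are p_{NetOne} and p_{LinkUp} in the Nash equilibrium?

NetOne's profit: π = (p_{NetOne} − 9)(102 − 3p_{NetOne} + 2p_{LinkUp}).
∂π/∂p_{NetOne} = 129 − 6p_{NetOne} + 2p_{LinkUp} = 0 ⇒ p_{NetOne} = 21.5 + (1/3)p_{LinkUp}.
Similarly p_{LinkUp} = 26.5 + (1/3)p_{NetOne}.
Substituting the second reaction function into the first: p_{NetOne} = 21.5 + (1/3)(26.5 + (1/3)p_{NetOne}), which gives (8/9)p_{NetOne} = 91/3 ⇒ p_{NetOne} = 34.125.
Then p_{LinkUp} = 26.5 + (1/3)·34.125 = 37.875.

34.125, 37.875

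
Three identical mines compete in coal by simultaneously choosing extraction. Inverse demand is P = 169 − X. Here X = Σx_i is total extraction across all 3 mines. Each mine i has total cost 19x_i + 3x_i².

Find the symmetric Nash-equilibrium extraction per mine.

15

A representative mine's profit is π_i = x_i(169 − X) − 19x_i − 3x_i², with X = x_i + Σ_{j≠i} x_j.
First-order condition: 150 − 8x_i − Σ_{j≠i} x_j = 0.
Imposing symmetry (x_j = x for all j) turns Σ_{j≠i} x_j into 2x, so 150 = 10x and x = 15.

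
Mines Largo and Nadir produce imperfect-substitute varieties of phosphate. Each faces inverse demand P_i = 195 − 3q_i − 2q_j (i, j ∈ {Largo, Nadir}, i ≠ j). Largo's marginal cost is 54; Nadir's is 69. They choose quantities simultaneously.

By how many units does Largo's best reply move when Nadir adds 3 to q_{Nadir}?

Mine Largo's profit: π = q_{Largo}(195 − 3q_{Largo} − 2q_{Nadir}) − 54q_{Largo}.
∂π/∂q_{Largo} = 141 − 6q_{Largo} − 2q_{Nadir} = 0 ⇒ q_{Largo} = 23.5 − (1/3)q_{Nadir}.
The reaction-function slope is −1/3, so a 3-unit rise in q_{Nadir} moves q_{Largo} by −1/3 × 3 = −1. Largo's best response falls — the actions are strategic substitutes.

-1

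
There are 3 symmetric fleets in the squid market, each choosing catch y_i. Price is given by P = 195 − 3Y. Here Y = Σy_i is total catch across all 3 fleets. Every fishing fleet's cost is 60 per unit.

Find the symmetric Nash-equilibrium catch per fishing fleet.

11.25

A representative fishing fleet's profit is π_i = y_i(195 − 3Y) − 60y_i, with Y = y_i + Σ_{j≠i} y_j.
First-order condition: 135 − 6y_i − 3Σ_{j≠i} y_j = 0.
Imposing symmetry (y_j = y for all j) turns Σ_{j≠i} y_j into 2y, so 135 = 12y and y = 11.25.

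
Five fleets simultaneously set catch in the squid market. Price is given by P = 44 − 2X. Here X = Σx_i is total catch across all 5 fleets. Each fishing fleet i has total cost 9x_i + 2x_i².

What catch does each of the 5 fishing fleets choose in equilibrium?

2.1875

A representative fishing fleet's profit is π_i = x_i(44 − 2X) − 9x_i − 2x_i², with X = x_i + Σ_{j≠i} x_j.
First-order condition: 35 − 8x_i − 2Σ_{j≠i} x_j = 0.
Imposing symmetry (x_j = x for all j) turns Σ_{j≠i} x_j into 4x, so 35 = 16x and x = 2.1875.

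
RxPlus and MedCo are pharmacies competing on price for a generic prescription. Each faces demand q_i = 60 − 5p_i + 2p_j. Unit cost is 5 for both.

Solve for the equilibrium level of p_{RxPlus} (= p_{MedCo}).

RxPlus's profit: π = (p_{RxPlus} − 5)(60 − 5p_{RxPlus} + 2p_{MedCo}).
∂π/∂p_{RxPlus} = 85 − 10p_{RxPlus} + 2p_{MedCo} = 0 ⇒ p_{RxPlus} = 8.5 + 0.2p_{MedCo}.
The game is symmetric, so in equilibrium p_{MedCo} = p_{RxPlus}: the reaction function gives 0.8p_{RxPlus} = 8.5, hence p_{RxPlus} = 10.625.

10.625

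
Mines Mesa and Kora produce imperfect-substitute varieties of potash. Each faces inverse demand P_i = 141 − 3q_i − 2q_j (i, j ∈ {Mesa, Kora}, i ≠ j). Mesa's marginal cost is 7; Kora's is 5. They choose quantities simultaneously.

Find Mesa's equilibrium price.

Mine Mesa's profit: π = q_{Mesa}(141 − 3q_{Mesa} − 2q_{Kora}) − 7q_{Mesa}.
∂π/∂q_{Mesa} = 134 − 6q_{Mesa} − 2q_{Kora} = 0 ⇒ q_{Mesa} = 67/3 − (1/3)q_{Kora}.
Similarly q_{Kora} = 68/3 − (1/3)q_{Mesa}.
Solving the two reaction functions simultaneously: (1 − (−1/3)(−1/3))q_{Mesa} = 67/3 − (1/3)·(68/3), so (8/9)q_{Mesa} = 133/9 and q_{Mesa} = 16.625.
Then q_{Kora} = 68/3 − (1/3)·16.625 = 17.125.
P_{Mesa} = 141 − 3·16.625 − 2·17.125 = 56.875.

56.875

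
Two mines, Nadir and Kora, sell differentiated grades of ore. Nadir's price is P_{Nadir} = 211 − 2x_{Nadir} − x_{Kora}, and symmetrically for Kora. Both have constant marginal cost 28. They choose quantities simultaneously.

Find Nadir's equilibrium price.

101.2

Mine Nadir's profit: π = x_{Nadir}(211 − 2x_{Nadir} − x_{Kora}) − 28x_{Nadir}.
∂π/∂x_{Nadir} = 183 − 4x_{Nadir} − x_{Kora} = 0 ⇒ x_{Nadir} = 45.75 − 0.25x_{Kora}.
The game is symmetric, so in equilibrium x_{Kora} = x_{Nadir}: the reaction function gives 1.25x_{Nadir} = 45.75, hence x_{Nadir} = 36.6.
P_{Nadir} = 211 − 2·36.6 − 36.6 = 101.2.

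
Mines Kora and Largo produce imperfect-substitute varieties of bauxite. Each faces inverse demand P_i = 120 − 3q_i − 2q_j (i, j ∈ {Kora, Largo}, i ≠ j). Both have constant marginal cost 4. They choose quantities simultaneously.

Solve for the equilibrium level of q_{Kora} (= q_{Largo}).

Mine Kora's profit: π = q_{Kora}(120 − 3q_{Kora} − 2q_{Largo}) − 4q_{Kora}.
∂π/∂q_{Kora} = 116 − 6q_{Kora} − 2q_{Largo} = 0 ⇒ q_{Kora} = 58/3 − (1/3)q_{Largo}.
Setting q_{Kora} = q_{Largo} in the reaction function: q_{Kora} = 58/3 − (1/3)q_{Kora}, so q_{Kora} = (58/3) / (4/3) = 14.5.

14.5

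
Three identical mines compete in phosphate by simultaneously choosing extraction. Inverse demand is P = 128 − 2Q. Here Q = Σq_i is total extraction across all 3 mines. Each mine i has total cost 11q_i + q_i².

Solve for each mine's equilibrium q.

11.7

A representative mine's profit is π_i = q_i(128 − 2Q) − 11q_i − q_i², with Q = q_i + Σ_{j≠i} q_j.
First-order condition: 117 − 6q_i − 2Σ_{j≠i} q_j = 0.
Imposing symmetry (q_j = q for all j) turns Σ_{j≠i} q_j into 2q, so 117 = 10q and q = 11.7.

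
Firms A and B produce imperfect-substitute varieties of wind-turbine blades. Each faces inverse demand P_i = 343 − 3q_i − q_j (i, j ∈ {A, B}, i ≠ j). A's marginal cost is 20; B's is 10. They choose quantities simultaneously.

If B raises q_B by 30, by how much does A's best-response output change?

-5

Firm A's profit: π = q_A(343 − 3q_A − q_B) − 20q_A.
∂π/∂q_A = 323 − 6q_A − q_B = 0 ⇒ q_A = 323/6 − (1/6)q_B.
The reaction-function slope is −1/6, so a 30-unit rise in q_B moves q_A by −1/6 × 30 = −5. A's best response falls — the actions are strategic substitutes.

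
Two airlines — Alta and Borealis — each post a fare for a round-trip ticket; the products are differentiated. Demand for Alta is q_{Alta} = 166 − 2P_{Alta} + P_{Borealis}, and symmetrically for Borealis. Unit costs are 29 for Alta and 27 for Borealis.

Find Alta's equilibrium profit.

4122.32

Alta's profit: π = (P_{Alta} − 29)(166 − 2P_{Alta} + P_{Borealis}).
∂π/∂P_{Alta} = 224 − 4P_{Alta} + P_{Borealis} = 0 ⇒ P_{Alta} = 56 + 0.25P_{Borealis}.
Similarly P_{Borealis} = 55 + 0.25P_{Alta}.
Solving the two reaction functions simultaneously: (1 − (0.25)(0.25))P_{Alta} = 56 + 0.25·55, so 0.9375P_{Alta} = 69.75 and P_{Alta} = 74.4.
Then P_{Borealis} = 55 + 0.25·74.4 = 73.6.
q_{Alta} = 166 − 2·74.4 + 73.6 = 90.8.
Profit = (74.4 − 29)·90.8 = 4122.32.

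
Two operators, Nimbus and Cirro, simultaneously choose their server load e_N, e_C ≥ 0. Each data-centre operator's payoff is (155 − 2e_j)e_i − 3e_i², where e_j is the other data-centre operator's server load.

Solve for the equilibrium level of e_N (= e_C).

19.375

Nimbus's payoff is (155 − 2e_C)e_N − 3e_N².
∂π/∂e_N = 155 − 2e_C − 6e_N = 0, so e_N = 155/6 − (1/3)e_C.
By symmetry e_C = e_N; substituting into the reaction function, (4/3)e_N = 155/6 and e_N = 19.375.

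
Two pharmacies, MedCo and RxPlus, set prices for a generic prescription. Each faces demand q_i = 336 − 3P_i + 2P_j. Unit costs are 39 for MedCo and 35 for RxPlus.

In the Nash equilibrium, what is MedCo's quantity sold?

MedCo's profit: π = (P_{MedCo} − 39)(336 − 3P_{MedCo} + 2P_{RxPlus}).
∂π/∂P_{MedCo} = 453 − 6P_{MedCo} + 2P_{RxPlus} = 0 ⇒ P_{MedCo} = 75.5 + (1/3)P_{RxPlus}.
Similarly P_{RxPlus} = 73.5 + (1/3)P_{MedCo}.
Plugging P_{RxPlus} into MedCo's best response: P_{MedCo} = 75.5 + (1/3)(73.5 + (1/3)P_{MedCo}) ⇒ (8/9)P_{MedCo} = 100, so P_{MedCo} = 112.5.
Then P_{RxPlus} = 73.5 + (1/3)·112.5 = 111.
q_{MedCo} = 336 − 3·112.5 + 2·111 = 220.5.

220.5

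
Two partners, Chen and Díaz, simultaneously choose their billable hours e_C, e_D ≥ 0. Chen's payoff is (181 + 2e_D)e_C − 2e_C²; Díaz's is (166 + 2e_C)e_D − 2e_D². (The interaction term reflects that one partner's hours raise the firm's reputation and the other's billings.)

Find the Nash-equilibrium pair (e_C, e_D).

88, 85.5

Expanding Chen's payoff: 181e_C + 2e_De_C − 2e_C².
∂π/∂e_C = 181 + 2e_D − 4e_C = 0, so e_C = 45.25 + 0.5e_D.
Likewise for Díaz: e_D = 41.5 + 0.5e_C.
Plugging e_D into Chen's best response: e_C = 45.25 + 0.5(41.5 + 0.5e_C) ⇒ 0.75e_C = 66, so e_C = 88.
Then e_D = 41.5 + 0.5·88 = 85.5.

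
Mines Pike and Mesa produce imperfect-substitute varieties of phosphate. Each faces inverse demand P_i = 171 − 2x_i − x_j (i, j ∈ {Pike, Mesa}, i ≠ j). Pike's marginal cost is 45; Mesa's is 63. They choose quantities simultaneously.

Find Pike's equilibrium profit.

Mine Pike's profit: π = x_{Pike}(171 − 2x_{Pike} − x_{Mesa}) − 45x_{Pike}.
∂π/∂x_{Pike} = 126 − 4x_{Pike} − x_{Mesa} = 0 ⇒ x_{Pike} = 31.5 − 0.25x_{Mesa}.
Similarly x_{Mesa} = 27 − 0.25x_{Pike}.
Substituting the second reaction function into the first: x_{Pike} = 31.5 − 0.25(27 − 0.25x_{Pike}), which gives 0.9375x_{Pike} = 24.75 ⇒ x_{Pike} = 26.4.
Then x_{Mesa} = 27 − 0.25·26.4 = 20.4.
P_{Pike} = 171 − 2·26.4 − 20.4 = 97.8.
Profit = (97.8 − 45)·26.4 = 1393.92.

1393.92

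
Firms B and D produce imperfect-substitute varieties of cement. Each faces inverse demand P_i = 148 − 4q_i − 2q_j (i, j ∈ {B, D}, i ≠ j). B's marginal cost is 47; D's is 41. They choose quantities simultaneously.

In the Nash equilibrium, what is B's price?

Firm B's profit: π = q_B(148 − 4q_B − 2q_D) − 47q_B.
∂π/∂q_B = 101 − 8q_B − 2q_D = 0 ⇒ q_B = 12.625 − 0.25q_D.
Similarly q_D = 13.375 − 0.25q_B.
Solving the two reaction functions simultaneously: (1 − (−0.25)(−0.25))q_B = 12.625 − 0.25·13.375, so 0.9375q_B = 297/32 and q_B = 9.9.
Then q_D = 13.375 − 0.25·9.9 = 10.9.
P_B = 148 − 4·9.9 − 2·10.9 = 86.6.

86.6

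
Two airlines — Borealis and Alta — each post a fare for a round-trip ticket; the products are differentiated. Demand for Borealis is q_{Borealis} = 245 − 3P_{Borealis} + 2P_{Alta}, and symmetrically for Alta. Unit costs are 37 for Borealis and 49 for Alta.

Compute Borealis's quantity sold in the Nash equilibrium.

162.75

Borealis's profit: π = (P_{Borealis} − 37)(245 − 3P_{Borealis} + 2P_{Alta}).
∂π/∂P_{Borealis} = 356 − 6P_{Borealis} + 2P_{Alta} = 0 ⇒ P_{Borealis} = 178/3 + (1/3)P_{Alta}.
Similarly P_{Alta} = 196/3 + (1/3)P_{Borealis}.
Substituting the second reaction function into the first: P_{Borealis} = 178/3 + (1/3)(196/3 + (1/3)P_{Borealis}), which gives (8/9)P_{Borealis} = 730/9 ⇒ P_{Borealis} = 91.25.
Then P_{Alta} = 196/3 + (1/3)·91.25 = 95.75.
q_{Borealis} = 245 − 3·91.25 + 2·95.75 = 162.75.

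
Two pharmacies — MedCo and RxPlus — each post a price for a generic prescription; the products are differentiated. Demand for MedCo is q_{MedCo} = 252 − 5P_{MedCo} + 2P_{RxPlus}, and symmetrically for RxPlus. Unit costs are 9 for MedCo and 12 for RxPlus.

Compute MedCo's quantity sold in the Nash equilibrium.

142.1875

MedCo's profit: π = (P_{MedCo} − 9)(252 − 5P_{MedCo} + 2P_{RxPlus}).
∂π/∂P_{MedCo} = 297 − 10P_{MedCo} + 2P_{RxPlus} = 0 ⇒ P_{MedCo} = 29.7 + 0.2P_{RxPlus}.
Similarly P_{RxPlus} = 31.2 + 0.2P_{MedCo}.
Plugging P_{RxPlus} into MedCo's best response: P_{MedCo} = 29.7 + 0.2(31.2 + 0.2P_{MedCo}) ⇒ 0.96P_{MedCo} = 35.94, so P_{MedCo} = 37.4375.
Then P_{RxPlus} = 31.2 + 0.2·37.4375 = 38.6875.
q_{MedCo} = 252 − 5·37.4375 + 2·38.6875 = 142.1875.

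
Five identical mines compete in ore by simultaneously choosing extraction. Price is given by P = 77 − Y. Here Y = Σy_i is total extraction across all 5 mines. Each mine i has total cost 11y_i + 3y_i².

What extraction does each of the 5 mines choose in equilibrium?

A representative mine's profit is π_i = y_i(77 − Y) − 11y_i − 3y_i², with Y = y_i + Σ_{j≠i} y_j.
First-order condition: 66 − 8y_i − Σ_{j≠i} y_j = 0.
Imposing symmetry (y_j = y for all j) turns Σ_{j≠i} y_j into 4y, so 66 = 12y and y = 5.5.

5.5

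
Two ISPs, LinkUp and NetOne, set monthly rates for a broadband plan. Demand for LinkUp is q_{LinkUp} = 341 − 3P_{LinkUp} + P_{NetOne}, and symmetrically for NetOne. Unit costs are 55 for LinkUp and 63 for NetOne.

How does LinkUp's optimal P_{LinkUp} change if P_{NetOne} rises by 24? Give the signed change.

LinkUp's profit: π = (P_{LinkUp} − 55)(341 − 3P_{LinkUp} + P_{NetOne}).
∂π/∂P_{LinkUp} = 506 − 6P_{LinkUp} + P_{NetOne} = 0 ⇒ P_{LinkUp} = 253/3 + (1/6)P_{NetOne}.
The reaction-function slope is 1/6, so a 24-unit rise in P_{NetOne} moves P_{LinkUp} by 1/6 × 24 = 4. LinkUp's best response rises — the actions are strategic complements.

4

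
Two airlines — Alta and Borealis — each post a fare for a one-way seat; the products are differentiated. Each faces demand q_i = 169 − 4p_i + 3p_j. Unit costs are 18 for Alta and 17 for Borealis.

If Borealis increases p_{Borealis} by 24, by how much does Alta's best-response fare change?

Alta's profit: π = (p_{Alta} − 18)(169 − 4p_{Alta} + 3p_{Borealis}).
∂π/∂p_{Alta} = 241 − 8p_{Alta} + 3p_{Borealis} = 0 ⇒ p_{Alta} = 30.125 + 0.375p_{Borealis}.
The reaction-function slope is 0.375, so a 24-unit rise in p_{Borealis} moves p_{Alta} by 0.375 × 24 = 9. Alta's best response rises — the actions are strategic complements.

9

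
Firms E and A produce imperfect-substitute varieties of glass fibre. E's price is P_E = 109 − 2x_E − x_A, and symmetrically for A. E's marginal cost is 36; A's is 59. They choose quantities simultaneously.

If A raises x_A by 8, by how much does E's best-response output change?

Firm E's profit: π = x_E(109 − 2x_E − x_A) − 36x_E.
∂π/∂x_E = 73 − 4x_E − x_A = 0 ⇒ x_E = 18.25 − 0.25x_A.
The reaction-function slope is −0.25, so an 8-unit rise in x_A moves x_E by −0.25 × 8 = −2. E's best response falls — the actions are strategic substitutes.

-2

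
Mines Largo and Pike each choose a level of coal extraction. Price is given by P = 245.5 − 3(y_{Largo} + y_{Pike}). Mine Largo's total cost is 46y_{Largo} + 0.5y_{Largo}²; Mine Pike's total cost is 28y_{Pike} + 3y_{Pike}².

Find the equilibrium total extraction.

Mine Largo's profit: π = y_{Largo}(245.5 − 3(y_{Largo} + y_{Pike})) − 46y_{Largo} − 0.5y_{Largo}².
∂π/∂y_{Largo} = 199.5 − 7y_{Largo} − 3y_{Pike} = 0, so y_{Largo} = 28.5 − (3/7)y_{Pike}.
For Pike: ∂π/∂y_{Pike} = 217.5 − 12y_{Pike} − 3y_{Largo} = 0 ⇒ y_{Pike} = 18.125 − 0.25y_{Largo}.
Plugging y_{Pike} into Largo's best response: y_{Largo} = 28.5 − (3/7)(18.125 − 0.25y_{Largo}) ⇒ (25/28)y_{Largo} = 1161/56, so y_{Largo} = 23.22.
Then y_{Pike} = 18.125 − 0.25·23.22 = 12.32.
Total extraction: 23.22 + 12.32 = 35.54.

35.54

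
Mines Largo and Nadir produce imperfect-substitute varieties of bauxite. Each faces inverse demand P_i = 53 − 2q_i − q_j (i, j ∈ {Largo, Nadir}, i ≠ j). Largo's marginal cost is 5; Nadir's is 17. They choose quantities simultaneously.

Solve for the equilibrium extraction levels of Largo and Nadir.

Mine Largo's profit: π = q_{Largo}(53 − 2q_{Largo} − q_{Nadir}) − 5q_{Largo}.
∂π/∂q_{Largo} = 48 − 4q_{Largo} − q_{Nadir} = 0 ⇒ q_{Largo} = 12 − 0.25q_{Nadir}.
Similarly q_{Nadir} = 9 − 0.25q_{Largo}.
Substituting the second reaction function into the first: q_{Largo} = 12 − 0.25(9 − 0.25q_{Largo}), which gives 0.9375q_{Largo} = 9.75 ⇒ q_{Largo} = 10.4.
Then q_{Nadir} = 9 − 0.25·10.4 = 6.4.

10.4, 6.4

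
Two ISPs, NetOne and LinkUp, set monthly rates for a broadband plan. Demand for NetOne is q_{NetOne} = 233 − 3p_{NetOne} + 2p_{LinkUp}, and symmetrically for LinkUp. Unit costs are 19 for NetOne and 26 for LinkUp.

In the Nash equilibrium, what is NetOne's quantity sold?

164.4375

NetOne's profit: π = (p_{NetOne} − 19)(233 − 3p_{NetOne} + 2p_{LinkUp}).
∂π/∂p_{NetOne} = 290 − 6p_{NetOne} + 2p_{LinkUp} = 0 ⇒ p_{NetOne} = 145/3 + (1/3)p_{LinkUp}.
Similarly p_{LinkUp} = 311/6 + (1/3)p_{NetOne}.
Substituting the second reaction function into the first: p_{NetOne} = 145/3 + (1/3)(311/6 + (1/3)p_{NetOne}), which gives (8/9)p_{NetOne} = 1181/18 ⇒ p_{NetOne} = 73.8125.
Then p_{LinkUp} = 311/6 + (1/3)·73.8125 = 76.4375.
q_{NetOne} = 233 − 3·73.8125 + 2·76.4375 = 164.4375.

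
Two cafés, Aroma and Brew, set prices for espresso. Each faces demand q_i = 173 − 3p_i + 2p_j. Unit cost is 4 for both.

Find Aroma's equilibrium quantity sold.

Aroma's profit: π = (p_{Aroma} − 4)(173 − 3p_{Aroma} + 2p_{Brew}).
∂π/∂p_{Aroma} = 185 − 6p_{Aroma} + 2p_{Brew} = 0 ⇒ p_{Aroma} = 185/6 + (1/3)p_{Brew}.
By symmetry p_{Brew} = p_{Aroma}; substituting into the reaction function, (2/3)p_{Aroma} = 185/6 and p_{Aroma} = 46.25.
q_{Aroma} = 173 − 3·46.25 + 2·46.25 = 126.75.

126.75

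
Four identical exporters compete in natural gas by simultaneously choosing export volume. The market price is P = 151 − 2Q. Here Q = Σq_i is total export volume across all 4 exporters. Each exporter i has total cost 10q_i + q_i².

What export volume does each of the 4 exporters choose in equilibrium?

A representative exporter's profit is π_i = q_i(151 − 2Q) − 10q_i − q_i², with Q = q_i + Σ_{j≠i} q_j.
First-order condition: 141 − 6q_i − 2Σ_{j≠i} q_j = 0.
With identical exporters, set every q_j = q: then 141 − 6q − 6q = 0, i.e. q = 141/12 = 11.75.

11.75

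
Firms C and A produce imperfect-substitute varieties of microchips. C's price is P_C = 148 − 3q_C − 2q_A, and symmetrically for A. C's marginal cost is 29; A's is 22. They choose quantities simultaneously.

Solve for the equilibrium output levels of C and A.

Firm C's profit: π = q_C(148 − 3q_C − 2q_A) − 29q_C.
∂π/∂q_C = 119 − 6q_C − 2q_A = 0 ⇒ q_C = 119/6 − (1/3)q_A.
Similarly q_A = 21 − (1/3)q_C.
Solving the two reaction functions simultaneously: (1 − (−1/3)(−1/3))q_C = 119/6 − (1/3)·21, so (8/9)q_C = 77/6 and q_C = 14.4375.
Then q_A = 21 − (1/3)·14.4375 = 16.1875.

14.4375, 16.1875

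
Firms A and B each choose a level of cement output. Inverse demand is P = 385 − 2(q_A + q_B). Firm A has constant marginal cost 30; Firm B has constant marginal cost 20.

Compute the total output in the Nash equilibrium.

Firm A's profit: π = q_A(385 − 2(q_A + q_B)) − 30q_A.
∂π/∂q_A = 355 − 4q_A − 2q_B = 0, so q_A = 88.75 − 0.5q_B.
By the same steps for B: q_B = 91.25 − 0.5q_A.
Plugging q_B into A's best response: q_A = 88.75 − 0.5(91.25 − 0.5q_A) ⇒ 0.75q_A = 43.125, so q_A = 57.5.
Then q_B = 91.25 − 0.5·57.5 = 62.5.
Total output: 57.5 + 62.5 = 120.

120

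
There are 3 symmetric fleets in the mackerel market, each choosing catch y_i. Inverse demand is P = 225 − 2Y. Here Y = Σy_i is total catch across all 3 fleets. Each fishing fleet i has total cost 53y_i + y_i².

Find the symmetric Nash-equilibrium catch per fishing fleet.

A representative fishing fleet's profit is π_i = y_i(225 − 2Y) − 53y_i − y_i², with Y = y_i + Σ_{j≠i} y_j.
First-order condition: 172 − 6y_i − 2Σ_{j≠i} y_j = 0.
Imposing symmetry (y_j = y for all j) turns Σ_{j≠i} y_j into 2y, so 172 = 10y and y = 17.2.

17.2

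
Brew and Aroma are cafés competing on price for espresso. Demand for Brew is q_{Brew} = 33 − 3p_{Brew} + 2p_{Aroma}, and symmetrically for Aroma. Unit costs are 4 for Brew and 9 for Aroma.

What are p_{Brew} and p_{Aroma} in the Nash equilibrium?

12.1875, 14.0625

Brew's profit: π = (p_{Brew} − 4)(33 − 3p_{Brew} + 2p_{Aroma}).
∂π/∂p_{Brew} = 45 − 6p_{Brew} + 2p_{Aroma} = 0 ⇒ p_{Brew} = 7.5 + (1/3)p_{Aroma}.
Similarly p_{Aroma} = 10 + (1/3)p_{Brew}.
Substituting the second reaction function into the first: p_{Brew} = 7.5 + (1/3)(10 + (1/3)p_{Brew}), which gives (8/9)p_{Brew} = 65/6 ⇒ p_{Brew} = 12.1875.
Then p_{Aroma} = 10 + (1/3)·12.1875 = 14.0625.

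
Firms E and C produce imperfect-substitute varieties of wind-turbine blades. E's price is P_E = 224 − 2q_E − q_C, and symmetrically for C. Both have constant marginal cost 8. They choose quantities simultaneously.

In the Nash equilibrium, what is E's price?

Firm E's profit: π = q_E(224 − 2q_E − q_C) − 8q_E.
∂π/∂q_E = 216 − 4q_E − q_C = 0 ⇒ q_E = 54 − 0.25q_C.
By symmetry q_C = q_E; substituting into the reaction function, 1.25q_E = 54 and q_E = 43.2.
P_E = 224 − 2·43.2 − 43.2 = 94.4.

94.4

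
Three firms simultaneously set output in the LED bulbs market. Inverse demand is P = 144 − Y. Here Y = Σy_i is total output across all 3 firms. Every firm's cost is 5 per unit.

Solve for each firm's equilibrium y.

34.75

A representative firm's profit is π_i = y_i(144 − Y) − 5y_i, with Y = y_i + Σ_{j≠i} y_j.
First-order condition: 139 − 2y_i − Σ_{j≠i} y_j = 0.
In a symmetric equilibrium every firm chooses the same y, so Σ_{j≠i} y_j = 2y. The condition becomes 139 − 4y = 0, giving y = 139/4 = 34.75.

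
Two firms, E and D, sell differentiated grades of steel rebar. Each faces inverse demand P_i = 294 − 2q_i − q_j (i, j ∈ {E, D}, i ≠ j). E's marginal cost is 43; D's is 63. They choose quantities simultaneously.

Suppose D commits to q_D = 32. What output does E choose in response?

54.75

Firm E's profit: π = q_E(294 − 2q_E − q_D) − 43q_E.
∂π/∂q_E = 251 − 4q_E − q_D = 0 ⇒ q_E = 62.75 − 0.25q_D.
At q_D = 32: q_E = 62.75 − 0.25·32 = 54.75.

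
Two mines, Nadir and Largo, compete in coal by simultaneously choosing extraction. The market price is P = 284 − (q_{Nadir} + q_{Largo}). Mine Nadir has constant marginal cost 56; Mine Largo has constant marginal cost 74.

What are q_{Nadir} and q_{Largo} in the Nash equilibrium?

82, 64

Mine Nadir's profit: π = q_{Nadir}(284 − (q_{Nadir} + q_{Largo})) − 56q_{Nadir}.
∂π/∂q_{Nadir} = 228 − 2q_{Nadir} − q_{Largo} = 0, so q_{Nadir} = 114 − 0.5q_{Largo}.
By the same steps for Largo: q_{Largo} = 105 − 0.5q_{Nadir}.
Substituting the second reaction function into the first: q_{Nadir} = 114 − 0.5(105 − 0.5q_{Nadir}), which gives 0.75q_{Nadir} = 61.5 ⇒ q_{Nadir} = 82.
Then q_{Largo} = 105 − 0.5·82 = 64.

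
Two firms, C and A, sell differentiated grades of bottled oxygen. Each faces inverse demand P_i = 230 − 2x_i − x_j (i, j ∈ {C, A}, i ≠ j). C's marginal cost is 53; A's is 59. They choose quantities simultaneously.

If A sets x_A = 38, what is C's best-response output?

Firm C's profit: π = x_C(230 − 2x_C − x_A) − 53x_C.
∂π/∂x_C = 177 − 4x_C − x_A = 0 ⇒ x_C = 44.25 − 0.25x_A.
At x_A = 38: x_C = 44.25 − 0.25·38 = 34.75.

34.75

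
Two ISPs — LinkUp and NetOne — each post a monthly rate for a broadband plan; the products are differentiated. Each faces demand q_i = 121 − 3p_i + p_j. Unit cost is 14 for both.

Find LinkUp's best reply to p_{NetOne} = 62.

37.5

LinkUp's profit: π = (p_{LinkUp} − 14)(121 − 3p_{LinkUp} + p_{NetOne}).
∂π/∂p_{LinkUp} = 163 − 6p_{LinkUp} + p_{NetOne} = 0 ⇒ p_{LinkUp} = 163/6 + (1/6)p_{NetOne}.
At p_{NetOne} = 62: p_{LinkUp} = 163/6 + (1/6)·62 = 37.5.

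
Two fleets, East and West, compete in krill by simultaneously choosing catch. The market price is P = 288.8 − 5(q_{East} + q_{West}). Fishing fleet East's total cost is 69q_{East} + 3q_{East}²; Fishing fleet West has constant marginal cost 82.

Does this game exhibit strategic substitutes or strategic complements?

strategic substitutes

Fishing fleet East's profit: π = q_{East}(288.8 − 5(q_{East} + q_{West})) − 69q_{East} − 3q_{East}².
∂π/∂q_{East} = 219.8 − 16q_{East} − 5q_{West} = 0, so q_{East} = 13.7375 − 0.3125q_{West}.
The best-response slope dq_{East}/dq_{West} = −0.3125 < 0: the reaction function is downward-sloping, so the choices are strategic substitutes.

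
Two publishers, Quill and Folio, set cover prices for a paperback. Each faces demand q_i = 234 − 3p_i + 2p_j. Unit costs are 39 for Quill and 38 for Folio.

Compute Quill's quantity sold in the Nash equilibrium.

145.6875

Quill's profit: π = (p_{Quill} − 39)(234 − 3p_{Quill} + 2p_{Folio}).
∂π/∂p_{Quill} = 351 − 6p_{Quill} + 2p_{Folio} = 0 ⇒ p_{Quill} = 58.5 + (1/3)p_{Folio}.
Similarly p_{Folio} = 58 + (1/3)p_{Quill}.
Solving the two reaction functions simultaneously: (1 − (1/3)(1/3))p_{Quill} = 58.5 + (1/3)·58, so (8/9)p_{Quill} = 467/6 and p_{Quill} = 87.5625.
Then p_{Folio} = 58 + (1/3)·87.5625 = 87.1875.
q_{Quill} = 234 − 3·87.5625 + 2·87.1875 = 145.6875.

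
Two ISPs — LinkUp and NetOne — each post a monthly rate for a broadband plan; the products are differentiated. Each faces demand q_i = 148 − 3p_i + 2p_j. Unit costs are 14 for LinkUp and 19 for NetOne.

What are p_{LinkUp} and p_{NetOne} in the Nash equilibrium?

LinkUp's profit: π = (p_{LinkUp} − 14)(148 − 3p_{LinkUp} + 2p_{NetOne}).
∂π/∂p_{LinkUp} = 190 − 6p_{LinkUp} + 2p_{NetOne} = 0 ⇒ p_{LinkUp} = 95/3 + (1/3)p_{NetOne}.
Similarly p_{NetOne} = 205/6 + (1/3)p_{LinkUp}.
Plugging p_{NetOne} into LinkUp's best response: p_{LinkUp} = 95/3 + (1/3)(205/6 + (1/3)p_{LinkUp}) ⇒ (8/9)p_{LinkUp} = 775/18, so p_{LinkUp} = 48.4375.
Then p_{NetOne} = 205/6 + (1/3)·48.4375 = 50.3125.

48.4375, 50.3125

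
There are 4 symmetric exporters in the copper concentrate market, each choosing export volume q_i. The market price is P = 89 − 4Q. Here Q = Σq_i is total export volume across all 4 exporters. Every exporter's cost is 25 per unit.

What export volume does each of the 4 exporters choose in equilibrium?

3.2

A representative exporter's profit is π_i = q_i(89 − 4Q) − 25q_i, with Q = q_i + Σ_{j≠i} q_j.
First-order condition: 64 − 8q_i − 4Σ_{j≠i} q_j = 0.
Imposing symmetry (q_j = q for all j) turns Σ_{j≠i} q_j into 3q, so 64 = 20q and q = 3.2.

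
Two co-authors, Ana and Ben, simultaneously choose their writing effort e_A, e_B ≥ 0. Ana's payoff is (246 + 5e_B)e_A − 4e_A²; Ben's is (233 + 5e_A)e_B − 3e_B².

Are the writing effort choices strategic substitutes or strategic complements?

strategic complements

Expanding Ana's payoff: 246e_A + 5e_Be_A − 4e_A².
∂π/∂e_A = 246 + 5e_B − 8e_A = 0, so e_A = 30.75 + 0.625e_B.
The best-response slope de_A/de_B = 0.625 > 0: the reaction function is upward-sloping, so the choices are strategic complements.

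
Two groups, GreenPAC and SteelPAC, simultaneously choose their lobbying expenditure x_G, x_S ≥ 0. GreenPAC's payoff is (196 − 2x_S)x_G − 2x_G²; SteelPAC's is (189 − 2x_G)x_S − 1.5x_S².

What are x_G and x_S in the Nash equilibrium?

Expanding GreenPAC's payoff: 196x_G − 2x_Sx_G − 2x_G².
∂π/∂x_G = 196 − 2x_S − 4x_G = 0, so x_G = 49 − 0.5x_S.
Likewise for SteelPAC: x_S = 63 − (2/3)x_G.
Substituting the second reaction function into the first: x_G = 49 − 0.5(63 − (2/3)x_G), which gives (2/3)x_G = 17.5 ⇒ x_G = 26.25.
Then x_S = 63 − (2/3)·26.25 = 45.5.

26.25, 45.5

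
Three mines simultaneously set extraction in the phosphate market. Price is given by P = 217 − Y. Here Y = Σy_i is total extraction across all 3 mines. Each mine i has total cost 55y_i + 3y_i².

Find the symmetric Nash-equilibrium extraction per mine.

A representative mine's profit is π_i = y_i(217 − Y) − 55y_i − 3y_i², with Y = y_i + Σ_{j≠i} y_j.
First-order condition: 162 − 8y_i − Σ_{j≠i} y_j = 0.
With identical mines, set every y_j = y: then 162 − 8y − 2y = 0, i.e. y = 162/10 = 16.2.

16.2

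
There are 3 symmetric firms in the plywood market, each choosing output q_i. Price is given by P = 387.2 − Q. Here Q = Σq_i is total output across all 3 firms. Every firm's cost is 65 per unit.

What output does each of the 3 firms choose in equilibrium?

80.55

A representative firm's profit is π_i = q_i(387.2 − Q) − 65q_i, with Q = q_i + Σ_{j≠i} q_j.
First-order condition: 322.2 − 2q_i − Σ_{j≠i} q_j = 0.
With identical firms, set every q_j = q: then 322.2 − 2q − 2q = 0, i.e. q = 322.2/4 = 80.55.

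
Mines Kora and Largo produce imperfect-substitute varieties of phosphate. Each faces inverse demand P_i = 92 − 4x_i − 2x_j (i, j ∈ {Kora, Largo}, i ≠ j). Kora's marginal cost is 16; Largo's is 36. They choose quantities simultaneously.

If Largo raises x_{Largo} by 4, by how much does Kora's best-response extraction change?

Mine Kora's profit: π = x_{Kora}(92 − 4x_{Kora} − 2x_{Largo}) − 16x_{Kora}.
∂π/∂x_{Kora} = 76 − 8x_{Kora} − 2x_{Largo} = 0 ⇒ x_{Kora} = 9.5 − 0.25x_{Largo}.
The reaction-function slope is −0.25, so a 4-unit rise in x_{Largo} moves x_{Kora} by −0.25 × 4 = −1. Kora's best response falls — the actions are strategic substitutes.

-1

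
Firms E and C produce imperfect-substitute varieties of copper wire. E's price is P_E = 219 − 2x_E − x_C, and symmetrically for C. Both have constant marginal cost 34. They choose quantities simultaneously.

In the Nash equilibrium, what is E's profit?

Firm E's profit: π = x_E(219 − 2x_E − x_C) − 34x_E.
∂π/∂x_E = 185 − 4x_E − x_C = 0 ⇒ x_E = 46.25 − 0.25x_C.
The game is symmetric, so in equilibrium x_C = x_E: the reaction function gives 1.25x_E = 46.25, hence x_E = 37.
P_E = 219 − 2·37 − 37 = 108.
Profit = (108 − 34)·37 = 2738.

2738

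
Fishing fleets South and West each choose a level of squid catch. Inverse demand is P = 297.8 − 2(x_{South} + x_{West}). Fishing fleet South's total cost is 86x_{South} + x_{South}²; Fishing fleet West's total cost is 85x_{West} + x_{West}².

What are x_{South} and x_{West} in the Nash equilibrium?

Fishing fleet South's profit: π = x_{South}(297.8 − 2(x_{South} + x_{West})) − 86x_{South} − x_{South}².
∂π/∂x_{South} = 211.8 − 6x_{South} − 2x_{West} = 0, so x_{South} = 35.3 − (1/3)x_{West}.
By the same steps for West: x_{West} = 532/15 − (1/3)x_{South}.
Substituting the second reaction function into the first: x_{South} = 35.3 − (1/3)(532/15 − (1/3)x_{South}), which gives (8/9)x_{South} = 2113/90 ⇒ x_{South} = 26.4125.
Then x_{West} = 532/15 − (1/3)·26.4125 = 26.6625.

26.4125, 26.6625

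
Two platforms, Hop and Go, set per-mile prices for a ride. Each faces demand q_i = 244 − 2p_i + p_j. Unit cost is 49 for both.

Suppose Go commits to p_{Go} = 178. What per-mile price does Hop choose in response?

130

Hop's profit: π = (p_{Hop} − 49)(244 − 2p_{Hop} + p_{Go}).
∂π/∂p_{Hop} = 342 − 4p_{Hop} + p_{Go} = 0 ⇒ p_{Hop} = 85.5 + 0.25p_{Go}.
At p_{Go} = 178: p_{Hop} = 85.5 + 0.25·178 = 130.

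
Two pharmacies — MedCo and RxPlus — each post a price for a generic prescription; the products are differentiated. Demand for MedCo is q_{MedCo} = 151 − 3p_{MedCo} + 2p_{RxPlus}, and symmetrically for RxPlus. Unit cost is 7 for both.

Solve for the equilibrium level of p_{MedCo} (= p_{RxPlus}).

MedCo's profit: π = (p_{MedCo} − 7)(151 − 3p_{MedCo} + 2p_{RxPlus}).
∂π/∂p_{MedCo} = 172 − 6p_{MedCo} + 2p_{RxPlus} = 0 ⇒ p_{MedCo} = 86/3 + (1/3)p_{RxPlus}.
By symmetry p_{RxPlus} = p_{MedCo}; substituting into the reaction function, (2/3)p_{MedCo} = 86/3 and p_{MedCo} = 43.

43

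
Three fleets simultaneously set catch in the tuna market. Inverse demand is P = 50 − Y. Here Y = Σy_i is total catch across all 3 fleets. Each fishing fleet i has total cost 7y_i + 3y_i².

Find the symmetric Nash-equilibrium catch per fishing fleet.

A representative fishing fleet's profit is π_i = y_i(50 − Y) − 7y_i − 3y_i², with Y = y_i + Σ_{j≠i} y_j.
First-order condition: 43 − 8y_i − Σ_{j≠i} y_j = 0.
Imposing symmetry (y_j = y for all j) turns Σ_{j≠i} y_j into 2y, so 43 = 10y and y = 4.3.

4.3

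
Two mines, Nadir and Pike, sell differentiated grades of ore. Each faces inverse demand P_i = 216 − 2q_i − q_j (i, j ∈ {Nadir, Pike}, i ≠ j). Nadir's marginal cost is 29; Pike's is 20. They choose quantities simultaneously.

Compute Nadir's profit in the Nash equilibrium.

Mine Nadir's profit: π = q_{Nadir}(216 − 2q_{Nadir} − q_{Pike}) − 29q_{Nadir}.
∂π/∂q_{Nadir} = 187 − 4q_{Nadir} − q_{Pike} = 0 ⇒ q_{Nadir} = 46.75 − 0.25q_{Pike}.
Similarly q_{Pike} = 49 − 0.25q_{Nadir}.
Solving the two reaction functions simultaneously: (1 − (−0.25)(−0.25))q_{Nadir} = 46.75 − 0.25·49, so 0.9375q_{Nadir} = 34.5 and q_{Nadir} = 36.8.
Then q_{Pike} = 49 − 0.25·36.8 = 39.8.
P_{Nadir} = 216 − 2·36.8 − 39.8 = 102.6.
Profit = (102.6 − 29)·36.8 = 2708.48.

2708.48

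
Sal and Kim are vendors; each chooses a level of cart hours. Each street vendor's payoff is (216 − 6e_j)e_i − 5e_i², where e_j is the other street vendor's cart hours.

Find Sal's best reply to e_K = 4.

19.2

Sal's payoff is (216 − 6e_K)e_S − 5e_S².
∂π/∂e_S = 216 − 6e_K − 10e_S = 0, so e_S = 21.6 − 0.6e_K.
At e_K = 4: e_S = 21.6 − 0.6·4 = 19.2.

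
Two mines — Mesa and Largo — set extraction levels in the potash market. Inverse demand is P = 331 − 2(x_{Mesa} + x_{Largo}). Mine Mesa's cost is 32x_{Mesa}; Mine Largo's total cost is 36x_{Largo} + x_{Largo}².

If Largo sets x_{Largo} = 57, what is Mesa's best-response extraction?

46.25

Mine Mesa's profit: π = x_{Mesa}(331 − 2(x_{Mesa} + x_{Largo})) − 32x_{Mesa}.
∂π/∂x_{Mesa} = 299 − 4x_{Mesa} − 2x_{Largo} = 0, so x_{Mesa} = 74.75 − 0.5x_{Largo}.
At x_{Largo} = 57: x_{Mesa} = 74.75 − 0.5·57 = 46.25.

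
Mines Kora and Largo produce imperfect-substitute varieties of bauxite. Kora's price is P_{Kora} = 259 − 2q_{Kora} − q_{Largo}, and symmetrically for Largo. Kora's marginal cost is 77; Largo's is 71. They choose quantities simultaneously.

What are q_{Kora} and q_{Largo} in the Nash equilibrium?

36, 38

Mine Kora's profit: π = q_{Kora}(259 − 2q_{Kora} − q_{Largo}) − 77q_{Kora}.
∂π/∂q_{Kora} = 182 − 4q_{Kora} − q_{Largo} = 0 ⇒ q_{Kora} = 45.5 − 0.25q_{Largo}.
Similarly q_{Largo} = 47 − 0.25q_{Kora}.
Substituting the second reaction function into the first: q_{Kora} = 45.5 − 0.25(47 − 0.25q_{Kora}), which gives 0.9375q_{Kora} = 33.75 ⇒ q_{Kora} = 36.
Then q_{Largo} = 47 − 0.25·36 = 38.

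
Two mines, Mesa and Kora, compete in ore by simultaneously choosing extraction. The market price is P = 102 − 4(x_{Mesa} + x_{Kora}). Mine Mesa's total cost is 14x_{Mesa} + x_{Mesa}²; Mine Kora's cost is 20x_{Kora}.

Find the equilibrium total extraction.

Mine Mesa's profit: π = x_{Mesa}(102 − 4(x_{Mesa} + x_{Kora})) − 14x_{Mesa} − x_{Mesa}².
∂π/∂x_{Mesa} = 88 − 10x_{Mesa} − 4x_{Kora} = 0, so x_{Mesa} = 8.8 − 0.4x_{Kora}.
For Kora: ∂π/∂x_{Kora} = 82 − 8x_{Kora} − 4x_{Mesa} = 0 ⇒ x_{Kora} = 10.25 − 0.5x_{Mesa}.
Substituting the second reaction function into the first: x_{Mesa} = 8.8 − 0.4(10.25 − 0.5x_{Mesa}), which gives 0.8x_{Mesa} = 4.7 ⇒ x_{Mesa} = 5.875.
Then x_{Kora} = 10.25 − 0.5·5.875 = 7.3125.
Total extraction: 5.875 + 7.3125 = 13.1875.

13.1875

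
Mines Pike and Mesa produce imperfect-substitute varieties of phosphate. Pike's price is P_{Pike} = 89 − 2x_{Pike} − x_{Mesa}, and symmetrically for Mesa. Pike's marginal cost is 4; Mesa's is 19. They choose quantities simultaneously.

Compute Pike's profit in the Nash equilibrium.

648

Mine Pike's profit: π = x_{Pike}(89 − 2x_{Pike} − x_{Mesa}) − 4x_{Pike}.
∂π/∂x_{Pike} = 85 − 4x_{Pike} − x_{Mesa} = 0 ⇒ x_{Pike} = 21.25 − 0.25x_{Mesa}.
Similarly x_{Mesa} = 17.5 − 0.25x_{Pike}.
Substituting the second reaction function into the first: x_{Pike} = 21.25 − 0.25(17.5 − 0.25x_{Pike}), which gives 0.9375x_{Pike} = 16.875 ⇒ x_{Pike} = 18.
Then x_{Mesa} = 17.5 − 0.25·18 = 13.
P_{Pike} = 89 − 2·18 − 13 = 40.
Profit = (40 − 4)·18 = 648.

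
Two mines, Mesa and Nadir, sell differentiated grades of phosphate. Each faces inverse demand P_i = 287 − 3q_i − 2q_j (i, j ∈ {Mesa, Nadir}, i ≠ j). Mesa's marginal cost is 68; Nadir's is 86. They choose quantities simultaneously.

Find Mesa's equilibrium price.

153.5

Mine Mesa's profit: π = q_{Mesa}(287 − 3q_{Mesa} − 2q_{Nadir}) − 68q_{Mesa}.
∂π/∂q_{Mesa} = 219 − 6q_{Mesa} − 2q_{Nadir} = 0 ⇒ q_{Mesa} = 36.5 − (1/3)q_{Nadir}.
Similarly q_{Nadir} = 33.5 − (1/3)q_{Mesa}.
Plugging q_{Nadir} into Mesa's best response: q_{Mesa} = 36.5 − (1/3)(33.5 − (1/3)q_{Mesa}) ⇒ (8/9)q_{Mesa} = 76/3, so q_{Mesa} = 28.5.
Then q_{Nadir} = 33.5 − (1/3)·28.5 = 24.
P_{Mesa} = 287 − 3·28.5 − 2·24 = 153.5.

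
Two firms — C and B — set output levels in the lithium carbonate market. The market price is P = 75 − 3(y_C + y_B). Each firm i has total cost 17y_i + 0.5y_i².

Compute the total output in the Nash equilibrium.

Firm C's profit: π = y_C(75 − 3(y_C + y_B)) − 17y_C − 0.5y_C².
∂π/∂y_C = 58 − 7y_C − 3y_B = 0, so y_C = 58/7 − (3/7)y_B.
Setting y_C = y_B in the reaction function: y_C = 58/7 − (3/7)y_C, so y_C = (58/7) / (10/7) = 5.8.
Total output: 5.8 + 5.8 = 11.6.

11.6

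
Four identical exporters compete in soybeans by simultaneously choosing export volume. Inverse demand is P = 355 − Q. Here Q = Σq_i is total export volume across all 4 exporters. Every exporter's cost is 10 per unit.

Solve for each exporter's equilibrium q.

69

A representative exporter's profit is π_i = q_i(355 − Q) − 10q_i, with Q = q_i + Σ_{j≠i} q_j.
First-order condition: 345 − 2q_i − Σ_{j≠i} q_j = 0.
Imposing symmetry (q_j = q for all j) turns Σ_{j≠i} q_j into 3q, so 345 = 5q and q = 69.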